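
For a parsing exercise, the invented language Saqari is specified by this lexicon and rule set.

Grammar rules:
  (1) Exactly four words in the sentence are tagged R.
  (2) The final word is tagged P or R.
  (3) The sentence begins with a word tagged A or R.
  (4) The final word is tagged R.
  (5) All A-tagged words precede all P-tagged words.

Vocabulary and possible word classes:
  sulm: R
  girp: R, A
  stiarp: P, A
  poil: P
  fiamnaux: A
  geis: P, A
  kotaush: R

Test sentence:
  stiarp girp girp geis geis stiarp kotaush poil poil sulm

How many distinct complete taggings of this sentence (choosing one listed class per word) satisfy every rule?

4

Candidates per position — 1:stiarp {P,A}; 2:girp {R,A}; 3:girp {R,A}; 4:geis {P,A}; 5:geis {P,A}; 6:stiarp {P,A}; 7:kotaush {R}; 8:poil {P}; 9:poil {P}; 10:sulm {R}.
There are 64 candidate sequences in total.
The sequences that satisfy every rule: A R R P P P R P P R; A R R A P P R P P R; A R R A A P R P P R; A R R A A A R P P R.
Count = 4.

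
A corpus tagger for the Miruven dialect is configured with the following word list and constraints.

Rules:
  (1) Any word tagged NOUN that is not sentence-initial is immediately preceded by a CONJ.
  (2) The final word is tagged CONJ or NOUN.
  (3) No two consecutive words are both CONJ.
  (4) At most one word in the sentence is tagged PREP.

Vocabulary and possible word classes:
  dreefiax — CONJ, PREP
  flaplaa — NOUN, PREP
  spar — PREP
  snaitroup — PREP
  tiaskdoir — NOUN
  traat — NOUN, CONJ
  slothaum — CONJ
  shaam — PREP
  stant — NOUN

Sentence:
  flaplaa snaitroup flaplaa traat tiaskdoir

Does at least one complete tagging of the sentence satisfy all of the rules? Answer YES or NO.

NO

Candidates per position — 1:flaplaa {NOUN,PREP}; 2:snaitroup {PREP}; 3:flaplaa {NOUN,PREP}; 4:traat {NOUN,CONJ}; 5:tiaskdoir {NOUN}.
Every candidate sequence violates at least one rule; no consistent tagging exists.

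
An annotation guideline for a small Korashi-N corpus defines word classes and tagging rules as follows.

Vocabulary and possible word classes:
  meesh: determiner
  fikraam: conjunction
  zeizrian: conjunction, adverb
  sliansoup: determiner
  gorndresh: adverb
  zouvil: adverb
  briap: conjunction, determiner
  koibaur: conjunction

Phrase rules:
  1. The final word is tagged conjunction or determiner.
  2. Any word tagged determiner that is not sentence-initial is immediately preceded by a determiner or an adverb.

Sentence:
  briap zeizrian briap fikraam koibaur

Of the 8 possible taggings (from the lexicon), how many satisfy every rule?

6

Candidates per position — 1:briap {conjunction,determiner}; 2:zeizrian {conjunction,adverb}; 3:briap {conjunction,determiner}; 4:fikraam {conjunction}; 5:koibaur {conjunction}.
There are 8 candidate sequences in total.
Checking each against the rules leaves 6 sequences.
Count = 6.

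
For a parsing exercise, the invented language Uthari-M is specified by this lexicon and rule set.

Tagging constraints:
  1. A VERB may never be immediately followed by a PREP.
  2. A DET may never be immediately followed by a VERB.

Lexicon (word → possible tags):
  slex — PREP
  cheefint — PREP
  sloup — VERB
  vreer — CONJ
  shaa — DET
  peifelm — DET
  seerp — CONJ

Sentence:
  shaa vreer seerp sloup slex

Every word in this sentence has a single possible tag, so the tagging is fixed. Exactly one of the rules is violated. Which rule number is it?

Fixed tagging: DET CONJ CONJ VERB PREP.
Rule check: R1 fail, R2 pass.
Only rule 1 fails.

1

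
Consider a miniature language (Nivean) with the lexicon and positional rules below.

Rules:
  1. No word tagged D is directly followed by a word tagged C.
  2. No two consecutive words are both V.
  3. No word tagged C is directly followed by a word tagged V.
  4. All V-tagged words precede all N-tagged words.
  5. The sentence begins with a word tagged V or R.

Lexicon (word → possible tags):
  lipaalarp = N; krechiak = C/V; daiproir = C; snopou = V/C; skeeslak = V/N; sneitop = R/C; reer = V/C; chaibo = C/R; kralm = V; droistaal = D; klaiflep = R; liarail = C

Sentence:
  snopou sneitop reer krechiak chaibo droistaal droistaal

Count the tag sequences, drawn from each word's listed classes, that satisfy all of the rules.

6

Candidates per position — 1:snopou {V,C}; 2:sneitop {R,C}; 3:reer {V,C}; 4:krechiak {C,V}; 5:chaibo {C,R}; 6:droistaal {D}; 7:droistaal {D}.
There are 32 candidate sequences in total.
Checking each against the rules leaves 6 sequences.
Count = 6.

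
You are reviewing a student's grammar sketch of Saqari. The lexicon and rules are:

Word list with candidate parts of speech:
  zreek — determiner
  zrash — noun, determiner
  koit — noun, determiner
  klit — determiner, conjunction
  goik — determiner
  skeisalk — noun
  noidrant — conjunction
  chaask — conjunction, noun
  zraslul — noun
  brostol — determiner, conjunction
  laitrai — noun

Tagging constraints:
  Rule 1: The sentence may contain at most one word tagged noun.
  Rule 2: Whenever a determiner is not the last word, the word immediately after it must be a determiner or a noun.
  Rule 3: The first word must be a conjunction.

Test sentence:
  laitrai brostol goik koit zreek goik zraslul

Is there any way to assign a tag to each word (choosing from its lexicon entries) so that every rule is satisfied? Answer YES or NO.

Candidates per position — 1:laitrai {noun}; 2:brostol {determiner,conjunction}; 3:goik {determiner}; 4:koit {noun,determiner}; 5:zreek {determiner}; 6:goik {determiner}; 7:zraslul {noun}.
Rule 1 cannot be satisfied by any choice of tags from the lexicon.
So there is no consistent tagging.

NO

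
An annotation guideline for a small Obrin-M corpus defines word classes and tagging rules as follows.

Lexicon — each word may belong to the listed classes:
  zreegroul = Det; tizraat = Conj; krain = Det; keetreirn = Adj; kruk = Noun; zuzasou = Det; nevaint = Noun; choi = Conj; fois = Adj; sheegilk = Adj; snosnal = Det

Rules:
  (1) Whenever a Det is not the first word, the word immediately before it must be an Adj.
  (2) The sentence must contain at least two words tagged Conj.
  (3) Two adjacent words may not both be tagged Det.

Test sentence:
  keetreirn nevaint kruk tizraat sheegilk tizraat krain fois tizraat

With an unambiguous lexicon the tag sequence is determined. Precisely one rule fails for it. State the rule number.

1

Fixed tagging: Adj Noun Noun Conj Adj Conj Det Adj Conj.
Rule check: R1 violated, R2 holds, R3 holds.
Only rule 1 fails.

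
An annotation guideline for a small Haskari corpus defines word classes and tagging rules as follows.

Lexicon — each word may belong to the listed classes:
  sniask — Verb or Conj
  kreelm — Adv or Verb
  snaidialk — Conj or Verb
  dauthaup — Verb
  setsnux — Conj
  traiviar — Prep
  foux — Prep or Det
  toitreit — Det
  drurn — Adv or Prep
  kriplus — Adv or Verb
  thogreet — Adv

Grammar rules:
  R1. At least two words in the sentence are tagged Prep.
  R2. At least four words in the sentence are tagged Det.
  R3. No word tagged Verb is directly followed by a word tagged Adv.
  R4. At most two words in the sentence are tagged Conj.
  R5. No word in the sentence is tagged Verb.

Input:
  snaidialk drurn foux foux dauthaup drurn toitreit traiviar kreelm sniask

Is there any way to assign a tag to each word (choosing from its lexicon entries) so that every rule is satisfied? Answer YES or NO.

NO

Candidates per position — 1:snaidialk {Conj,Verb}; 2:drurn {Adv,Prep}; 3:foux {Prep,Det}; 4:foux {Prep,Det}; 5:dauthaup {Verb}; 6:drurn {Adv,Prep}; 7:toitreit {Det}; 8:traiviar {Prep}; 9:kreelm {Adv,Verb}; 10:sniask {Verb,Conj}.
Rule 2 cannot be satisfied by any choice of tags from the lexicon.
So there is no consistent tagging.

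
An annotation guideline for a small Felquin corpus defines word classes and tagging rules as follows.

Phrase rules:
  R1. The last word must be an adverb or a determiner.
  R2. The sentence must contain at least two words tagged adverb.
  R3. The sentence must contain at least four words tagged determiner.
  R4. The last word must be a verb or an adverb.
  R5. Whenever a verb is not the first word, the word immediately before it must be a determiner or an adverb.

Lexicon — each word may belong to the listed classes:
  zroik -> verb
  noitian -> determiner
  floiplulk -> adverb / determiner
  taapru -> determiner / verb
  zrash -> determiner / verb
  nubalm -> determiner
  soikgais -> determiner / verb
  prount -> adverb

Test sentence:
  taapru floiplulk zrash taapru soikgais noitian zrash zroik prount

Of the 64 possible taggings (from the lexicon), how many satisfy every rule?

Candidates per position — 1:taapru {determiner,verb}; 2:floiplulk {adverb,determiner}; 3:zrash {determiner,verb}; 4:taapru {determiner,verb}; 5:soikgais {determiner,verb}; 6:noitian {determiner}; 7:zrash {determiner,verb}; 8:zroik {verb}; 9:prount {adverb}.
There are 64 candidate sequences in total.
Checking each against the rules leaves 9 sequences.
Count = 9.

9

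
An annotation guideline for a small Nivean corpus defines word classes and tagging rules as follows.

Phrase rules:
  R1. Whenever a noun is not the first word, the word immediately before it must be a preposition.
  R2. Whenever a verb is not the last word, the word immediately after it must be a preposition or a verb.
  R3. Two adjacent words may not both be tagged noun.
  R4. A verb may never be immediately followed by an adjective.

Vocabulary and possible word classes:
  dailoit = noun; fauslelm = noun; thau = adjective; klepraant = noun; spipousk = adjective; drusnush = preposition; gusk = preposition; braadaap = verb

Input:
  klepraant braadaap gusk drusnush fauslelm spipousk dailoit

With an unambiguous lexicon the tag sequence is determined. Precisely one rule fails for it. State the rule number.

1

Fixed tagging: noun verb preposition preposition noun adjective noun.
Rule check: R1 fail, R2 pass, R3 pass, R4 pass.
Only rule 1 fails.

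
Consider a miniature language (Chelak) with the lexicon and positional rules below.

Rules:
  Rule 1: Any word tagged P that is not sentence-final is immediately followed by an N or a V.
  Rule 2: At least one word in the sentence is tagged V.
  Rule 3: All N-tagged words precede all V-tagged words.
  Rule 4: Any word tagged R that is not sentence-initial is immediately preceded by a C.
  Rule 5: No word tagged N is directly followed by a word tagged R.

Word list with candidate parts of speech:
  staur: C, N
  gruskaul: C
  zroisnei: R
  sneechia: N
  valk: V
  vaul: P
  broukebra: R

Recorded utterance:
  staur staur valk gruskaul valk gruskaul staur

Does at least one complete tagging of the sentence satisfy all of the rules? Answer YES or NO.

YES

Candidates per position — 1:staur {C,N}; 2:staur {C,N}; 3:valk {V}; 4:gruskaul {C}; 5:valk {V}; 6:gruskaul {C}; 7:staur {C,N}.
One satisfying assignment: C C V C V C C.
Rule-by-rule: rule 1 holds; rule 2 holds; rule 3 holds; rule 4 holds; rule 5 holds.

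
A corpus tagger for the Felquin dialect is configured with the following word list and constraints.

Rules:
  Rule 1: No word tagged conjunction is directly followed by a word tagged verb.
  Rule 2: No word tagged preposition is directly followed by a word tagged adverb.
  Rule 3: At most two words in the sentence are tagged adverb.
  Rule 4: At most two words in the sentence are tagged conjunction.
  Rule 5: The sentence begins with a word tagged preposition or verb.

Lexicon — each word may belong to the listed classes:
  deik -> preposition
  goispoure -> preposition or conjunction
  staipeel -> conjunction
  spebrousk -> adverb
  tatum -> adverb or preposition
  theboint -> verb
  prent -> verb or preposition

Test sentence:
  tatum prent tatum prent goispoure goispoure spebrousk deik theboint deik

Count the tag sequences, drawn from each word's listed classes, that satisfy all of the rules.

12

Candidates per position — 1:tatum {adverb,preposition}; 2:prent {verb,preposition}; 3:tatum {adverb,preposition}; 4:prent {verb,preposition}; 5:goispoure {preposition,conjunction}; 6:goispoure {preposition,conjunction}; 7:spebrousk {adverb}; 8:deik {preposition}; 9:theboint {verb}; 10:deik {preposition}.
There are 64 candidate sequences in total.
Checking each against the rules leaves 12 sequences.
Count = 12.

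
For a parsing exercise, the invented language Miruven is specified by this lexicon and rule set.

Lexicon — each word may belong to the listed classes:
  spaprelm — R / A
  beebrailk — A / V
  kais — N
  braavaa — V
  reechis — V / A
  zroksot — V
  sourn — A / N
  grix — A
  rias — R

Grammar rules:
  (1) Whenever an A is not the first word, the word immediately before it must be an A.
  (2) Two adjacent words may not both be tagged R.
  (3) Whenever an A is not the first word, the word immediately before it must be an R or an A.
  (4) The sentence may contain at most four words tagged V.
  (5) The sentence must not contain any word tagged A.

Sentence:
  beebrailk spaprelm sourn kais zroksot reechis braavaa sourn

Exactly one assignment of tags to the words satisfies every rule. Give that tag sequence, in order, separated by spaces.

V R N N V V V N

Candidates per position — 1:beebrailk {A,V}; 2:spaprelm {R,A}; 3:sourn {A,N}; 4:kais {N}; 5:zroksot {V}; 6:reechis {V,A}; 7:braavaa {V}; 8:sourn {A,N}.
Position 1: A is ruled out by rule 5; that leaves V.
Position 2: A is ruled out by rule 1; that leaves R.
Position 3: A is ruled out by rule 1; that leaves N.
Position 6: A is ruled out by rule 1; that leaves V.
Position 8: A is ruled out by rule 1; that leaves N.
The only consistent sequence is: V R N N V V V N.
Rule-by-rule: rule 1 holds; rule 2 holds; rule 3 holds; rule 4 holds; rule 5 holds.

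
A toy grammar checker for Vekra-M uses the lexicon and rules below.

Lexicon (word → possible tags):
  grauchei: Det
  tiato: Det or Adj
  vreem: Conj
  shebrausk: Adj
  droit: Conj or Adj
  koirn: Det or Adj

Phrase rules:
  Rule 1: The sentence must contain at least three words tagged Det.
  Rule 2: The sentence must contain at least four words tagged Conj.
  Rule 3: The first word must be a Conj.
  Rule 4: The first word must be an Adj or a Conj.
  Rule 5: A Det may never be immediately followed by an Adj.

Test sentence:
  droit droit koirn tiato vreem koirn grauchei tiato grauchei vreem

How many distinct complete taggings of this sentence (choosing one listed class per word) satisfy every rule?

Candidates per position — 1:droit {Conj,Adj}; 2:droit {Conj,Adj}; 3:koirn {Det,Adj}; 4:tiato {Det,Adj}; 5:vreem {Conj}; 6:koirn {Det,Adj}; 7:grauchei {Det}; 8:tiato {Det,Adj}; 9:grauchei {Det}; 10:vreem {Conj}.
There are 64 candidate sequences in total.
Checking each against the rules leaves 6 sequences.
Count = 6.

6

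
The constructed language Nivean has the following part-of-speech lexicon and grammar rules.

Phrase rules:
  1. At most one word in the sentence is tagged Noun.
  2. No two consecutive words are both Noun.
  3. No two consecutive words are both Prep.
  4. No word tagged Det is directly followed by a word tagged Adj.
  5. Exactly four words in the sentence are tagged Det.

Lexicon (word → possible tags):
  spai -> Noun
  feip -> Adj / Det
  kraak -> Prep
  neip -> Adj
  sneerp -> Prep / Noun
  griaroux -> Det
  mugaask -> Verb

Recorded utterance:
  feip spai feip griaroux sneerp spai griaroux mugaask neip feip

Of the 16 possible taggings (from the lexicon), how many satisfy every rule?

Candidates per position — 1:feip {Adj,Det}; 2:spai {Noun}; 3:feip {Adj,Det}; 4:griaroux {Det}; 5:sneerp {Prep,Noun}; 6:spai {Noun}; 7:griaroux {Det}; 8:mugaask {Verb}; 9:neip {Adj}; 10:feip {Adj,Det}.
There are 16 candidate sequences in total.
Rule 1 cannot be satisfied by any choice of tags from the lexicon.
So there is no consistent tagging.
Count = 0.

0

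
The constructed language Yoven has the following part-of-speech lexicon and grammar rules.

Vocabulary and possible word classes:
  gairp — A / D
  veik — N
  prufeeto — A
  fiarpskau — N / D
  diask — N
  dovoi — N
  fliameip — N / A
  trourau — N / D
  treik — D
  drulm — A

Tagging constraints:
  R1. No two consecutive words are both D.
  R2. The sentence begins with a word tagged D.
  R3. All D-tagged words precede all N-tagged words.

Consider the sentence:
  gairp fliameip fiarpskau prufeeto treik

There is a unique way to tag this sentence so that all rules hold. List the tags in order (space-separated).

Candidates per position — 1:gairp {A,D}; 2:fliameip {N,A}; 3:fiarpskau {N,D}; 4:prufeeto {A}; 5:treik {D}.
If word 1 were A, no tagging could satisfy rule 2; so word 1 is D.
If word 2 were N, no tagging could satisfy rule 3; so word 2 is A.
If word 3 were N, no tagging could satisfy rule 3; so word 3 is D.
That leaves exactly one tagging: D A D A D.
Verifying each rule — rule 1 holds; rule 2 holds; rule 3 holds.

D A D A D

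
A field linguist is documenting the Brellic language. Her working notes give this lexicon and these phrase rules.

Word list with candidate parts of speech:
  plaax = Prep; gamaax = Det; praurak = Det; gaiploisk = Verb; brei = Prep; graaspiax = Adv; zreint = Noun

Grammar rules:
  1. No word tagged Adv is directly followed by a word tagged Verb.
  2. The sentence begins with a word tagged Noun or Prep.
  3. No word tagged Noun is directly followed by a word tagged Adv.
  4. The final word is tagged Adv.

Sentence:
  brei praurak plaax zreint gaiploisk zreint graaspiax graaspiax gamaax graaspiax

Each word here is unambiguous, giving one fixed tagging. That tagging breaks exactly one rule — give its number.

3

Fixed tagging: Prep Det Prep Noun Verb Noun Adv Adv Det Adv.
Applying the rules: R1 ok, R2 ok, R3 fails, R4 ok.
Only rule 3 fails.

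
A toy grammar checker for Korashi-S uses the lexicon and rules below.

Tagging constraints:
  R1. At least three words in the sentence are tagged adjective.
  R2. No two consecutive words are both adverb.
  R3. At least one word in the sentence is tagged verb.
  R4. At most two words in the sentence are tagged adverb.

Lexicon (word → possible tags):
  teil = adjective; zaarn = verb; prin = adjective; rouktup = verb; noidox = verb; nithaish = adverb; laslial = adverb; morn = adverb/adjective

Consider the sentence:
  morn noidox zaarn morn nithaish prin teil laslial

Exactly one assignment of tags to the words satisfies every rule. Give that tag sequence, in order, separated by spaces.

adjective verb verb adjective adverb adjective adjective adverb

Candidates per position — 1:morn {adverb,adjective}; 2:noidox {verb}; 3:zaarn {verb}; 4:morn {adverb,adjective}; 5:nithaish {adverb}; 6:prin {adjective}; 7:teil {adjective}; 8:laslial {adverb}.
Word 1 cannot be adverb — rule 4 would then fail for every completion. It is adjective.
Word 4 cannot be adverb — rule 2 would then fail for every completion. It is adjective.
So the tagging must be: adjective verb verb adjective adverb adjective adjective adverb.
Rule-by-rule: rule 1 ok; rule 2 ok; rule 3 ok; rule 4 ok.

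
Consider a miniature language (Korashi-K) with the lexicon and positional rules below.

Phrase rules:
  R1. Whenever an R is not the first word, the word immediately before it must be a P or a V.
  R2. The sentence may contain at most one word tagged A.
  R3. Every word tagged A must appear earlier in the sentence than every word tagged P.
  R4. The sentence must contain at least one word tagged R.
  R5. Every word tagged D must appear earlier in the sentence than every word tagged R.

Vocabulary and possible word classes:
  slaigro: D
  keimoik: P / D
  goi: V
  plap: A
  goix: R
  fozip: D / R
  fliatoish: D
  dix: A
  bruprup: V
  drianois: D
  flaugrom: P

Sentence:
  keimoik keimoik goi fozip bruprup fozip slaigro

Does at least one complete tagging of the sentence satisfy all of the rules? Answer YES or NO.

Candidates per position — 1:keimoik {P,D}; 2:keimoik {P,D}; 3:goi {V}; 4:fozip {D,R}; 5:bruprup {V}; 6:fozip {D,R}; 7:slaigro {D}.
Every candidate sequence violates at least one rule; no consistent tagging exists.

NO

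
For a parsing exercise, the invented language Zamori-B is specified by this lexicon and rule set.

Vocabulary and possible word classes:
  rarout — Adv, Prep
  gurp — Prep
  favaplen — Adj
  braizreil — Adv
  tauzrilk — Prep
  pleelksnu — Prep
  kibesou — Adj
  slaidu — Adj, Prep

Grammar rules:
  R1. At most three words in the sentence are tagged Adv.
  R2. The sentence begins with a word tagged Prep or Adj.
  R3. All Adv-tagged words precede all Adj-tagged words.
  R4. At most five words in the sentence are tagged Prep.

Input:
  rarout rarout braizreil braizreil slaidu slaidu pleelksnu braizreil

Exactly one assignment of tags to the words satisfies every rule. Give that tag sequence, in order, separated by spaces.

Candidates per position — 1:rarout {Adv,Prep}; 2:rarout {Adv,Prep}; 3:braizreil {Adv}; 4:braizreil {Adv}; 5:slaidu {Adj,Prep}; 6:slaidu {Adj,Prep}; 7:pleelksnu {Prep}; 8:braizreil {Adv}.
Word 1 cannot be Adv — rule 1 would then fail for every completion. It is Prep.
Word 2 cannot be Adv — rule 1 would then fail for every completion. It is Prep.
Word 5 cannot be Adj — rule 3 would then fail for every completion. It is Prep.
Word 6 cannot be Adj — rule 3 would then fail for every completion. It is Prep.
The only consistent sequence is: Prep Prep Adv Adv Prep Prep Prep Adv.
Verifying each rule — rule 1 holds; rule 2 holds; rule 3 holds; rule 4 holds.

Prep Prep Adv Adv Prep Prep Prep Adv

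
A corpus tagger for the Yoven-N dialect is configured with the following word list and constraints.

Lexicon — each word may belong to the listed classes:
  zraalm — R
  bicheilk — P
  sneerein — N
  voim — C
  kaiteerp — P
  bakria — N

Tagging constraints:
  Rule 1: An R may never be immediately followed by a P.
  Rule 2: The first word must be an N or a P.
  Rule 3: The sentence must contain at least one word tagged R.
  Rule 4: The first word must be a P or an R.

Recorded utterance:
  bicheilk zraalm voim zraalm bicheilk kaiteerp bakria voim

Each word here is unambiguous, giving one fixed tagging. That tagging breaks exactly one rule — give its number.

Fixed tagging: P R C R P P N C.
Applying the rules: R1 fails, R2 ok, R3 ok, R4 ok.
Only rule 1 fails.

1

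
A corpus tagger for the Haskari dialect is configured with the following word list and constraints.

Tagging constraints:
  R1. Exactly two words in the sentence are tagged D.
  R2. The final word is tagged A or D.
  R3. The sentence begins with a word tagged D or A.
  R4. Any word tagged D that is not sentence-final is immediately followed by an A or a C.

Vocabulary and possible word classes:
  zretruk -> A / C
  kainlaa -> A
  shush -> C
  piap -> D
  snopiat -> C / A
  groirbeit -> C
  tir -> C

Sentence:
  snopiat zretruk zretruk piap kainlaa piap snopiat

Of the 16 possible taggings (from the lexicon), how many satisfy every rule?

4

Candidates per position — 1:snopiat {C,A}; 2:zretruk {A,C}; 3:zretruk {A,C}; 4:piap {D}; 5:kainlaa {A}; 6:piap {D}; 7:snopiat {C,A}.
There are 16 candidate sequences in total.
The sequences that satisfy every rule: A A A D A D A; A A C D A D A; A C A D A D A; A C C D A D A.
Count = 4.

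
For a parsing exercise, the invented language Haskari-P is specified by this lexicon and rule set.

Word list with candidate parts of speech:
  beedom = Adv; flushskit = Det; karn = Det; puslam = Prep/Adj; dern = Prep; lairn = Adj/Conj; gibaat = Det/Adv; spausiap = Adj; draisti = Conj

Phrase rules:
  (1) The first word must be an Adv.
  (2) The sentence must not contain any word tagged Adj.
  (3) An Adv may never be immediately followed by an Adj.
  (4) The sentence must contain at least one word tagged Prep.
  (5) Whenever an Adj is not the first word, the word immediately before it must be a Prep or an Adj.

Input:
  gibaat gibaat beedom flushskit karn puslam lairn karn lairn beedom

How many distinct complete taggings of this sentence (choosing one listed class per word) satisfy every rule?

2

Candidates per position — 1:gibaat {Det,Adv}; 2:gibaat {Det,Adv}; 3:beedom {Adv}; 4:flushskit {Det}; 5:karn {Det}; 6:puslam {Prep,Adj}; 7:lairn {Adj,Conj}; 8:karn {Det}; 9:lairn {Adj,Conj}; 10:beedom {Adv}.
There are 32 candidate sequences in total.
The sequences that satisfy every rule: Adv Det Adv Det Det Prep Conj Det Conj Adv; Adv Adv Adv Det Det Prep Conj Det Conj Adv.
Count = 2.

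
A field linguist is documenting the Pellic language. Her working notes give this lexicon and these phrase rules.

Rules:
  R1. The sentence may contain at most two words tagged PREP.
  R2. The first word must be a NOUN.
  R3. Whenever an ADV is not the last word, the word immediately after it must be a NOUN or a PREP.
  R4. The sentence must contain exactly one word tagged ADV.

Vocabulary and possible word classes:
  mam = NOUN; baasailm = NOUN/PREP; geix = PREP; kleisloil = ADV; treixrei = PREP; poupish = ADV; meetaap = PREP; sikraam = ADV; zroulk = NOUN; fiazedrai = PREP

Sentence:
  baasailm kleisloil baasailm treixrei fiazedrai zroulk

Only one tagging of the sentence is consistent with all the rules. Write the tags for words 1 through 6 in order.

Candidates per position — 1:baasailm {NOUN,PREP}; 2:kleisloil {ADV}; 3:baasailm {NOUN,PREP}; 4:treixrei {PREP}; 5:fiazedrai {PREP}; 6:zroulk {NOUN}.
Position 1: PREP is ruled out by rule 1; that leaves NOUN.
Position 3: PREP is ruled out by rule 1; that leaves NOUN.
The only consistent sequence is: NOUN ADV NOUN PREP PREP NOUN.
Check: rule 1 ✓; rule 2 ✓; rule 3 ✓; rule 4 ✓.

NOUN ADV NOUN PREP PREP NOUN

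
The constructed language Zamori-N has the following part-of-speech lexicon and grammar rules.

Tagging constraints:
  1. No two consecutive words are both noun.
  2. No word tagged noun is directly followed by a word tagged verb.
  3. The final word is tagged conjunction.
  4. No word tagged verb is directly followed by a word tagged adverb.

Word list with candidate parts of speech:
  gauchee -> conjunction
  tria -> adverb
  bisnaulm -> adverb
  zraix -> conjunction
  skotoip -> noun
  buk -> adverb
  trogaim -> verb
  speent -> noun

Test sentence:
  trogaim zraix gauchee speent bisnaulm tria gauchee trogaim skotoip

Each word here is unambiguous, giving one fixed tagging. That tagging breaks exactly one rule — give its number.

Fixed tagging: verb conjunction conjunction noun adverb adverb conjunction verb noun.
Checking each rule: R1 ok, R2 ok, R3 fails, R4 ok.
Only rule 3 fails.

3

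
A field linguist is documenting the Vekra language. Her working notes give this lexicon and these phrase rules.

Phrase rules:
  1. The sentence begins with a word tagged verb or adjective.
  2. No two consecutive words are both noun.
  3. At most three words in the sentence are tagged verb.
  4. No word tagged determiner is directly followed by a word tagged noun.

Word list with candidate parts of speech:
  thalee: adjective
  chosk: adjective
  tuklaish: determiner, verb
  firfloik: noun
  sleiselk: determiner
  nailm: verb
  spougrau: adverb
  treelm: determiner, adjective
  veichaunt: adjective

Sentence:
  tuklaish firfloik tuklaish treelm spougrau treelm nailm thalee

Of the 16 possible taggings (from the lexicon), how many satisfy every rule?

Candidates per position — 1:tuklaish {determiner,verb}; 2:firfloik {noun}; 3:tuklaish {determiner,verb}; 4:treelm {determiner,adjective}; 5:spougrau {adverb}; 6:treelm {determiner,adjective}; 7:nailm {verb}; 8:thalee {adjective}.
There are 16 candidate sequences in total.
Checking each against the rules leaves 8 sequences.
Count = 8.

8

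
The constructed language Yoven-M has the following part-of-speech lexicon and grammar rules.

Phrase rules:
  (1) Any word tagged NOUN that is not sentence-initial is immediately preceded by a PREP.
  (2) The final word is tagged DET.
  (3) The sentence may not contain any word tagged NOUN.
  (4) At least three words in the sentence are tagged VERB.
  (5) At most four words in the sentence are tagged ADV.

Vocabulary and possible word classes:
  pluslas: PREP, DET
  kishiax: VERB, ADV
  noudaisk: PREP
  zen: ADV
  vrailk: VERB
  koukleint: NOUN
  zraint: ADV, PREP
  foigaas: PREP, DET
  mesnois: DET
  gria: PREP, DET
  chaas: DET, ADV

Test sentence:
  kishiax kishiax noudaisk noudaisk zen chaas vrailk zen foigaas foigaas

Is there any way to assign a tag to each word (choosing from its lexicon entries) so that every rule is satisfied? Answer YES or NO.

YES

Candidates per position — 1:kishiax {VERB,ADV}; 2:kishiax {VERB,ADV}; 3:noudaisk {PREP}; 4:noudaisk {PREP}; 5:zen {ADV}; 6:chaas {DET,ADV}; 7:vrailk {VERB}; 8:zen {ADV}; 9:foigaas {PREP,DET}; 10:foigaas {PREP,DET}.
One satisfying assignment: VERB VERB PREP PREP ADV ADV VERB ADV PREP DET.
Verifying each rule — rule 1 ok; rule 2 ok; rule 3 ok; rule 4 ok; rule 5 ok.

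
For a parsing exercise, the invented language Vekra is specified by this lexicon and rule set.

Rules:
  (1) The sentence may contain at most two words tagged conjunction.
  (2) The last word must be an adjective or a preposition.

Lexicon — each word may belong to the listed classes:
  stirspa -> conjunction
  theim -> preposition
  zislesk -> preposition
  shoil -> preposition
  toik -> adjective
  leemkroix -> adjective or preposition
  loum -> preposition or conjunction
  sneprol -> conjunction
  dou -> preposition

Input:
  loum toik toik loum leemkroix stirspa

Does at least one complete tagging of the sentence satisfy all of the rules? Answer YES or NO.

NO

Candidates per position — 1:loum {preposition,conjunction}; 2:toik {adjective}; 3:toik {adjective}; 4:loum {preposition,conjunction}; 5:leemkroix {adjective,preposition}; 6:stirspa {conjunction}.
Rule 2 cannot be satisfied by any choice of tags from the lexicon.
So there is no consistent tagging.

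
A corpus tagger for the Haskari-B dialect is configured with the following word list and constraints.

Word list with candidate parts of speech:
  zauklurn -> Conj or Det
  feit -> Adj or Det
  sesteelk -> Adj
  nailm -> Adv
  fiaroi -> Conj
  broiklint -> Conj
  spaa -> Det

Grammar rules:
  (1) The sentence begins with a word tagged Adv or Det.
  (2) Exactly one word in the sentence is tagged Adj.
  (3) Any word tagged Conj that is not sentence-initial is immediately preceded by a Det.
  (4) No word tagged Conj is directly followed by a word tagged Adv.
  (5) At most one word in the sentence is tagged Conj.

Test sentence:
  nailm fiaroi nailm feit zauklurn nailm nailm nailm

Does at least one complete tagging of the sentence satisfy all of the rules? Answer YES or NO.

Candidates per position — 1:nailm {Adv}; 2:fiaroi {Conj}; 3:nailm {Adv}; 4:feit {Adj,Det}; 5:zauklurn {Conj,Det}; 6:nailm {Adv}; 7:nailm {Adv}; 8:nailm {Adv}.
Rule 3 cannot be satisfied by any choice of tags from the lexicon.
So there is no consistent tagging.

NO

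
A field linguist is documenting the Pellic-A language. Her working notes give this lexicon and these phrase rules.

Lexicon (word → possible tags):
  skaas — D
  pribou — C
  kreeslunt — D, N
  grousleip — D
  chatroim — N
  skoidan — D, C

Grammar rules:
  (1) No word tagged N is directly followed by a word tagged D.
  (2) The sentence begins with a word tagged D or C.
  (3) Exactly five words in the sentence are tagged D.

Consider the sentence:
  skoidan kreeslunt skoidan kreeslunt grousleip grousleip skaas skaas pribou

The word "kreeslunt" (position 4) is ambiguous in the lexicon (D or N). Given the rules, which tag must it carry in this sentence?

Candidates per position — 1:skoidan {D,C}; 2:kreeslunt {D,N}; 3:skoidan {D,C}; 4:kreeslunt {D,N}; 5:grousleip {D}; 6:grousleip {D}; 7:skaas {D}; 8:skaas {D}; 9:pribou {C}.
If word 4 were N, no tagging could satisfy rule 1; so word 4 is D.
If word 1 were D, no tagging could satisfy rule 3; so word 1 is C.
If word 2 were D, no tagging could satisfy rule 3; so word 2 is N.
If word 3 were D, no tagging could satisfy rule 1; so word 3 is C.
The only consistent sequence is: C N C D D D D D C.
Check: rule 1 ok; rule 2 ok; rule 3 ok.

D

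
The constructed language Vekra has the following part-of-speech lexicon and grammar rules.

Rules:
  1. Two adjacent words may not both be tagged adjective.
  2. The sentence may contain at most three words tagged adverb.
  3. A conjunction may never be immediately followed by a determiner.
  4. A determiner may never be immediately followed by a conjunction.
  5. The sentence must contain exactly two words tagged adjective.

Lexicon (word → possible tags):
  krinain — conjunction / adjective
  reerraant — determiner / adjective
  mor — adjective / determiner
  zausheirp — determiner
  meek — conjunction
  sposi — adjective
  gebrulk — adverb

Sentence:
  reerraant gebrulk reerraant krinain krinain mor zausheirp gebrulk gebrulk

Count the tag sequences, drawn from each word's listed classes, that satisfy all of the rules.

Candidates per position — 1:reerraant {determiner,adjective}; 2:gebrulk {adverb}; 3:reerraant {determiner,adjective}; 4:krinain {conjunction,adjective}; 5:krinain {conjunction,adjective}; 6:mor {adjective,determiner}; 7:zausheirp {determiner}; 8:gebrulk {adverb}; 9:gebrulk {adverb}.
There are 32 candidate sequences in total.
The sequences that satisfy every rule: determiner adverb determiner adjective conjunction adjective determiner adverb adverb; determiner adverb adjective conjunction conjunction adjective determiner adverb adverb; determiner adverb adjective conjunction adjective determiner determiner adverb adverb.
Count = 3.

3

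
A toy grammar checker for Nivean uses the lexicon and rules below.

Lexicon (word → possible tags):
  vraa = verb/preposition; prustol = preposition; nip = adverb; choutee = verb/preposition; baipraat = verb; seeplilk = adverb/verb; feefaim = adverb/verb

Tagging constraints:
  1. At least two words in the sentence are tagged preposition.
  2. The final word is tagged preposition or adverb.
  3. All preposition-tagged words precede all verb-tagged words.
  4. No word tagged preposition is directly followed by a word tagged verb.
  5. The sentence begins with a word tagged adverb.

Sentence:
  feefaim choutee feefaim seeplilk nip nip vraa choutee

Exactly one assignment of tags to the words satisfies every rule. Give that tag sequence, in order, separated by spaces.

Candidates per position — 1:feefaim {adverb,verb}; 2:choutee {verb,preposition}; 3:feefaim {adverb,verb}; 4:seeplilk {adverb,verb}; 5:nip {adverb}; 6:nip {adverb}; 7:vraa {verb,preposition}; 8:choutee {verb,preposition}.
Position 1: tagging it verb would leave rule 5 unsatisfiable, so it must be adverb.
Position 8: tagging it verb would leave rule 2 unsatisfiable, so it must be preposition.
Position 2: tagging it verb would leave rule 3 unsatisfiable, so it must be preposition.
Position 3: tagging it verb would leave rule 3 unsatisfiable, so it must be adverb.
Position 4: tagging it verb would leave rule 3 unsatisfiable, so it must be adverb.
Position 7: tagging it verb would leave rule 3 unsatisfiable, so it must be preposition.
The only consistent sequence is: adverb preposition adverb adverb adverb adverb preposition preposition.
Check: rule 1 satisfied; rule 2 satisfied; rule 3 satisfied; rule 4 satisfied; rule 5 satisfied.

adverb preposition adverb adverb adverb adverb preposition preposition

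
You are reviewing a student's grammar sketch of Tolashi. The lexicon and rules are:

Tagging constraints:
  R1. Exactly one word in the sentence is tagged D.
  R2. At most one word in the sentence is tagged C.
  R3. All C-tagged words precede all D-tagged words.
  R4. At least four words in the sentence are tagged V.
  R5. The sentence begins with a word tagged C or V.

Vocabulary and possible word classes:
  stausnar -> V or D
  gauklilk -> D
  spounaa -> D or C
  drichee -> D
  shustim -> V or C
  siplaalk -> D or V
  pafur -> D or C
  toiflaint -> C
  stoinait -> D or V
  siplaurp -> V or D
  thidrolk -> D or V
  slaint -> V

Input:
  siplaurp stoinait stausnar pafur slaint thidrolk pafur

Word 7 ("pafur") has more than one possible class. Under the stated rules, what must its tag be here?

D

Candidates per position — 1:siplaurp {V,D}; 2:stoinait {D,V}; 3:stausnar {V,D}; 4:pafur {D,C}; 5:slaint {V}; 6:thidrolk {D,V}; 7:pafur {D,C}.
Position 1: tagging it D would leave rule 5 unsatisfiable, so it must be V.
Position 7: the remaining choice is settled jointly with positions 2, 3, 4, 6 — only D at position 7 is part of a tagging that satisfies every rule.
The unique satisfying tagging is: V V V C V V D.
Rule-by-rule: rule 1 ✓; rule 2 ✓; rule 3 ✓; rule 4 ✓; rule 5 ✓.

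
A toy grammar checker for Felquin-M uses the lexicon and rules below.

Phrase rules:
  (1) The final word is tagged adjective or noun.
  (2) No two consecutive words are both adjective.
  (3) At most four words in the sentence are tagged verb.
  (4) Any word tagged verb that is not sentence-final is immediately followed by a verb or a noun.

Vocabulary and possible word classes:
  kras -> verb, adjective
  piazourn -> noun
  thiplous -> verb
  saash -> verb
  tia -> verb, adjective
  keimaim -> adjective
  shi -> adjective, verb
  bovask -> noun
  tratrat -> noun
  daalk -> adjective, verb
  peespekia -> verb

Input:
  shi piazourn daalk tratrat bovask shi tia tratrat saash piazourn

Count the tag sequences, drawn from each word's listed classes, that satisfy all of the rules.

Candidates per position — 1:shi {adjective,verb}; 2:piazourn {noun}; 3:daalk {adjective,verb}; 4:tratrat {noun}; 5:bovask {noun}; 6:shi {adjective,verb}; 7:tia {verb,adjective}; 8:tratrat {noun}; 9:saash {verb}; 10:piazourn {noun}.
There are 16 candidate sequences in total.
Checking each against the rules leaves 7 sequences.
Count = 7.

7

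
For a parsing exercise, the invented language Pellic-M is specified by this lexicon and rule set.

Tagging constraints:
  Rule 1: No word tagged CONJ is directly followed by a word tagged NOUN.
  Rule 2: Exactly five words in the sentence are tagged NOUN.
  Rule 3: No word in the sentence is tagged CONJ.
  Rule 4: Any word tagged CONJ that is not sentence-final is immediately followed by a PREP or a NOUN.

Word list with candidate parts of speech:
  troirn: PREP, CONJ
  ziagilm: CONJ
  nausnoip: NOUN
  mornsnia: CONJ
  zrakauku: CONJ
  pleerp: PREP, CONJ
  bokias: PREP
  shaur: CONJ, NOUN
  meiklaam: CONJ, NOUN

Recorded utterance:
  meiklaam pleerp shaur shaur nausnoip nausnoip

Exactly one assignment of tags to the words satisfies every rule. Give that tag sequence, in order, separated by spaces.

Candidates per position — 1:meiklaam {CONJ,NOUN}; 2:pleerp {PREP,CONJ}; 3:shaur {CONJ,NOUN}; 4:shaur {CONJ,NOUN}; 5:nausnoip {NOUN}; 6:nausnoip {NOUN}.
Position 1: tagging it CONJ would leave rule 2 unsatisfiable, so it must be NOUN.
Position 2: tagging it CONJ would leave rule 1 unsatisfiable, so it must be PREP.
Position 3: tagging it CONJ would leave rule 1 unsatisfiable, so it must be NOUN.
Position 4: tagging it CONJ would leave rule 1 unsatisfiable, so it must be NOUN.
That leaves exactly one tagging: NOUN PREP NOUN NOUN NOUN NOUN.
Verifying each rule — rule 1 ✓; rule 2 ✓; rule 3 ✓; rule 4 ✓.

NOUN PREP NOUN NOUN NOUN NOUN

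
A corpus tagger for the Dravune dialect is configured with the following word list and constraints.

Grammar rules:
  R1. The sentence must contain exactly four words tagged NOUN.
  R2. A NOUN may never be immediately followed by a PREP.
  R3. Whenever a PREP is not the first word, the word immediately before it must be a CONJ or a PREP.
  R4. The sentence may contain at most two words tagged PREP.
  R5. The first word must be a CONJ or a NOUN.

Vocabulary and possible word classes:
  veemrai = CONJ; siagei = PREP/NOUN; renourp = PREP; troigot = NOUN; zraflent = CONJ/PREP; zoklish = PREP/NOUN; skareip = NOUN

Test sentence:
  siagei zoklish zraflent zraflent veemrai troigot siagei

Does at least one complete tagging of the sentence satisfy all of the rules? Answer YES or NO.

Candidates per position — 1:siagei {PREP,NOUN}; 2:zoklish {PREP,NOUN}; 3:zraflent {CONJ,PREP}; 4:zraflent {CONJ,PREP}; 5:veemrai {CONJ}; 6:troigot {NOUN}; 7:siagei {PREP,NOUN}.
One satisfying assignment: NOUN NOUN CONJ PREP CONJ NOUN NOUN.
Checking: rule 1 ✓; rule 2 ✓; rule 3 ✓; rule 4 ✓; rule 5 ✓.

YES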